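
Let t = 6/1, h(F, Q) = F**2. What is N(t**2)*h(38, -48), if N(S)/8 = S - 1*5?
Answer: 358112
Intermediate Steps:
t = 6 (t = 6*1 = 6)
N(S) = -40 + 8*S (N(S) = 8*(S - 1*5) = 8*(S - 5) = 8*(-5 + S) = -40 + 8*S)
N(t**2)*h(38, -48) = (-40 + 8*6**2)*38**2 = (-40 + 8*36)*1444 = (-40 + 288)*1444 = 248*1444 = 358112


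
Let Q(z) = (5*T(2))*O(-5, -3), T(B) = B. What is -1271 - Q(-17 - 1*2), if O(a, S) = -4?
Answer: -1231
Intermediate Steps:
Q(z) = -40 (Q(z) = (5*2)*(-4) = 10*(-4) = -40)
-1271 - Q(-17 - 1*2) = -1271 - 1*(-40) = -1271 + 40 = -1231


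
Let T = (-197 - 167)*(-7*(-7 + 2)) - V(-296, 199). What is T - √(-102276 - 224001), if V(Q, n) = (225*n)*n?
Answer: -8922965 - 3*I*√36253 ≈ -8.923e+6 - 571.21*I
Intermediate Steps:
V(Q, n) = 225*n²
T = -8922965 (T = (-197 - 167)*(-7*(-7 + 2)) - 225*199² = -(-2548)*(-5) - 225*39601 = -364*35 - 1*8910225 = -12740 - 8910225 = -8922965)
T - √(-102276 - 224001) = -8922965 - √(-102276 - 224001) = -8922965 - √(-326277) = -8922965 - 3*I*√36253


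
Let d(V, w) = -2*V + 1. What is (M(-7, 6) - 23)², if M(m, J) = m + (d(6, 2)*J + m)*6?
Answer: 219024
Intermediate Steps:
d(V, w) = 1 - 2*V
M(m, J) = -66*J + 7*m (M(m, J) = m + ((1 - 2*6)*J + m)*6 = m + ((1 - 12)*J + m)*6 = m + (-11*J + m)*6 = m + (m - 11*J)*6 = m + (-66*J + 6*m) = -66*J + 7*m)
(M(-7, 6) - 23)² = ((-66*6 + 7*(-7)) - 23)² = ((-396 - 49) - 23)² = (-445 - 23)² = (-468)² = 219024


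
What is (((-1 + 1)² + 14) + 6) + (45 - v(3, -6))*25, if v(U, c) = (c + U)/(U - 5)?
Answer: 2215/2 ≈ 1107.5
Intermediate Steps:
v(U, c) = (U + c)/(-5 + U)
(((-1 + 1)² + 14) + 6) + (45 - v(3, -6))*25 = (((-1 + 1)² + 14) + 6) + (45 - (3 - 6)/(-5 + 3))*25 = ((0² + 14) + 6) + (45 - (-3)/(-2))*25 = ((0 + 14) + 6) + (45 - (-1)*(-3)/2)*25 = (14 + 6) + (45 - 1*3/2)*25 = 20 + (45 - 3/2)*25 = 20 + (87/2)*25 = 20 + 2175/2 = 2215/2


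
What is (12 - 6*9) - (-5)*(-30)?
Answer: -192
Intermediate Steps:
(12 - 6*9) - (-5)*(-30) = (12 - 54) - 1*150 = -42 - 150 = -192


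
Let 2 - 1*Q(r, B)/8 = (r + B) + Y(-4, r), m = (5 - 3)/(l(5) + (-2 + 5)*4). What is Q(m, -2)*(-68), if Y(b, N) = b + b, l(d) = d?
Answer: -6464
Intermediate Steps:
m = 2/17 (m = (5 - 3)/(5 + (-2 + 5)*4) = 2/(5 + 3*4) = 2/(5 + 12) = 2/17 ≈ 0.11765)
Y(b, N) = 2*b
Q(r, B) = 80 - 8*B - 8*r (Q(r, B) = 16 - 8*((r + B) + 2*(-4)) = 16 - 8*((B + r) - 8) = 16 - 8*(-8 + B + r) = 16 + (64 - 8*B - 8*r) = 80 - 8*B - 8*r)
Q(m, -2)*(-68) = (80 - 8*(-2) - 8*2/17)*(-68) = (80 + 16 - 16/17)*(-68) = (1616/17)*(-68) = -6464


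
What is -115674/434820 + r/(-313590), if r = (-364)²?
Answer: -1564768673/2272586730 ≈ -0.68854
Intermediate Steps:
r = 132496
-115674/434820 + r/(-313590) = -115674/434820 + 132496/(-313590) = -115674*1/434820 + 132496*(-1/313590) = -19279/72470 - 66248/156795 = -1564768673/2272586730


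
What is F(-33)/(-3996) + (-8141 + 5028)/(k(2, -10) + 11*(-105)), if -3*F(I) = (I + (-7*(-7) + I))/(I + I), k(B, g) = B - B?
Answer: 74637883/27692280 ≈ 2.6953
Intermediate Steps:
k(B, g) = 0
F(I) = -(49 + 2*I)/(6*I) (F(I) = -(I + (-7*(-7) + I))/(3*(I + I)) = -(I + (49 + I))/(3*(2*I)) = -(49 + 2*I)*1/(2*I)/3 = -(49 + 2*I)/(6*I))
F(-33)/(-3996) + (-8141 + 5028)/(k(2, -10) + 11*(-105)) = ((1/6)*(-49 - 2*(-33))/(-33))/(-3996) + (-8141 + 5028)/(0 + 11*(-105)) = ((1/6)*(-1/33)*(-49 + 66))*(-1/3996) - 3113/(0 - 1155) = ((1/6)*(-1/33)*17)*(-1/3996) - 3113/(-1155) = -17/198*(-1/3996) - 3113*(-1/1155) = 17/791208 + 283/105 = 74637883/27692280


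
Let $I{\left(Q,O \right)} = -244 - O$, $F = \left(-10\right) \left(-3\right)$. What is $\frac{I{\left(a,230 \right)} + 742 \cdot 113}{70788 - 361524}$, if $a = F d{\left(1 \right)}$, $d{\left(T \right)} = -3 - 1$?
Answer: $- \frac{20843}{72684} \approx -0.28676$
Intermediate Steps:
$d{\left(T \right)} = -4$
$F = 30$
$a = -120$ ($a = 30 \left(-4\right) = -120$)
$\frac{I{\left(a,230 \right)} + 742 \cdot 113}{70788 - 361524} = \frac{\left(-244 - 230\right) + 742 \cdot 113}{70788 - 361524} = \frac{\left(-244 - 230\right) + 83846}{-290736} = \left(-474 + 83846\right) \left(- \frac{1}{290736}\right) = 83372 \left(- \frac{1}{290736}\right) = - \frac{20843}{72684}$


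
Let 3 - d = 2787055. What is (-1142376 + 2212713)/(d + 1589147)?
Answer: -62961/70465 ≈ -0.89351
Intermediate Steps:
d = -2787052 (d = 3 - 1*2787055 = 3 - 2787055 = -2787052)
(-1142376 + 2212713)/(d + 1589147) = (-1142376 + 2212713)/(-2787052 + 1589147) = 1070337/(-1197905) = 1070337*(-1/1197905) = -62961/70465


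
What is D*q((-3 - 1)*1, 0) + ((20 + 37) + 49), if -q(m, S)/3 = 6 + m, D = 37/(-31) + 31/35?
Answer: 117014/1085 ≈ 107.85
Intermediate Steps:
D = -334/1085 (D = 37*(-1/31) + 31*(1/35) = -37/31 + 31/35 = -334/1085 ≈ -0.30783)
q(m, S) = -18 - 3*m (q(m, S) = -3*(6 + m) = -18 - 3*m)
D*q((-3 - 1)*1, 0) + ((20 + 37) + 49) = -334*(-18 - 3*(-3 - 1))/1085 + ((20 + 37) + 49) = -334*(-18 - (-12))/1085 + (57 + 49) = -334*(-18 - 3*(-4))/1085 + 106 = -334*(-18 + 12)/1085 + 106 = -334/1085*(-6) + 106 = 2004/1085 + 106 = 117014/1085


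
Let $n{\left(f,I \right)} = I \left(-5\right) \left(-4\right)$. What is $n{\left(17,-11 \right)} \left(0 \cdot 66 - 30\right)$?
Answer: $6600$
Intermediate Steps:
$n{\left(f,I \right)} = 20 I$ ($n{\left(f,I \right)} = - 5 I \left(-4\right) = 20 I$)
$n{\left(17,-11 \right)} \left(0 \cdot 66 - 30\right) = 20 \left(-11\right) \left(0 \cdot 66 - 30\right) = - 220 \left(0 - 30\right) = \left(-220\right) \left(-30\right) = 6600$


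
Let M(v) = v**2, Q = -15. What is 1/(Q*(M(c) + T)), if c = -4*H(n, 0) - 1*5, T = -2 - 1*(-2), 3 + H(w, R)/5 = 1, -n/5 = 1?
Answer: -1/18375 ≈ -5.4422e-5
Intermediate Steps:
n = -5 (n = -5*1 = -5)
H(w, R) = -10 (H(w, R) = -15 + 5*1 = -15 + 5 = -10)
T = 0 (T = -2 + 2 = 0)
c = 35 (c = -4*(-10) - 1*5 = 40 - 5 = 35)
1/(Q*(M(c) + T)) = 1/(-15*(35**2 + 0)) = 1/(-15*(1225 + 0)) = 1/(-15*1225) = 1/(-18375) = -1/18375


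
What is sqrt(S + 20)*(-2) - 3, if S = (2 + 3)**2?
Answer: -3 - 6*sqrt(5) ≈ -16.416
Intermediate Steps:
S = 25 (S = 5**2 = 25)
sqrt(S + 20)*(-2) - 3 = sqrt(25 + 20)*(-2) - 3 = sqrt(45)*(-2) - 3 = (3*sqrt(5))*(-2) - 3 = -6*sqrt(5) - 3 = -3 - 6*sqrt(5)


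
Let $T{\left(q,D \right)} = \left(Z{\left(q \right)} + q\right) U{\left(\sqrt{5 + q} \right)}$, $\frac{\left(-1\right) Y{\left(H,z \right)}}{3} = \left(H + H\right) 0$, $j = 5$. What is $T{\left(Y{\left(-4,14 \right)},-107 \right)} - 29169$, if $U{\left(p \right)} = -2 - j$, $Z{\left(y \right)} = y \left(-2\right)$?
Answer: $-29169$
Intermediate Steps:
$Z{\left(y \right)} = - 2 y$
$U{\left(p \right)} = -7$ ($U{\left(p \right)} = -2 - 5 = -7$)
$Y{\left(H,z \right)} = 0$ ($Y{\left(H,z \right)} = - 3 \left(H + H\right) 0 = - 3 \cdot 2 H 0 = \left(-3\right) 0 = 0$)
$T{\left(q,D \right)} = 7 q$ ($T{\left(q,D \right)} = \left(- 2 q + q\right) \left(-7\right) = - q \left(-7\right) = 7 q$)
$T{\left(Y{\left(-4,14 \right)},-107 \right)} - 29169 = 7 \cdot 0 - 29169 = 0 - 29169 = -29169$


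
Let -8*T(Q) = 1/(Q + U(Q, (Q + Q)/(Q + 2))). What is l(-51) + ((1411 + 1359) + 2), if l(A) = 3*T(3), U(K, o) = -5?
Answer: 44355/16 ≈ 2772.2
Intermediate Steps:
T(Q) = -1/(8*(-5 + Q)) (T(Q) = -1/(8*(Q - 5)) = -1/(8*(-5 + Q)))
l(A) = 3/16 (l(A) = 3*(-1/(-40 + 8*3)) = 3*(-1/(-40 + 24)) = 3*(-1/(-16)) = 3*(-1*(-1/16)) = 3*(1/16) = 3/16)
l(-51) + ((1411 + 1359) + 2) = 3/16 + ((1411 + 1359) + 2) = 3/16 + (2770 + 2) = 3/16 + 2772 = 44355/16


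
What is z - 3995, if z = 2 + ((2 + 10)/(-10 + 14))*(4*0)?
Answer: -3993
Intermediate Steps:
z = 2 (z = 2 + (12/4)*0 = 2 + (12*(¼))*0 = 2 + 3*0 = 2 + 0 = 2)
z - 3995 = 2 - 3995 = -3993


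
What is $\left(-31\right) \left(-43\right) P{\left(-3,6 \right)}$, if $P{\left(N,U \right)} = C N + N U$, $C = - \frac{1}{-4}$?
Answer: $- \frac{99975}{4} \approx -24994.0$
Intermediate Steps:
$C = \frac{1}{4}$ ($C = \left(-1\right) \left(- \frac{1}{4}\right) = \frac{1}{4} \approx 0.25$)
$P{\left(N,U \right)} = \frac{N}{4} + N U$
$\left(-31\right) \left(-43\right) P{\left(-3,6 \right)} = \left(-31\right) \left(-43\right) \left(- 3 \left(\frac{1}{4} + 6\right)\right) = 1333 \left(\left(-3\right) \frac{25}{4}\right) = 1333 \left(- \frac{75}{4}\right) = - \frac{99975}{4}$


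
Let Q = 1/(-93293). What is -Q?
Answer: 1/93293 ≈ 1.0719e-5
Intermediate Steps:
Q = -1/93293 ≈ -1.0719e-5
-Q = -1*(-1/93293) = 1/93293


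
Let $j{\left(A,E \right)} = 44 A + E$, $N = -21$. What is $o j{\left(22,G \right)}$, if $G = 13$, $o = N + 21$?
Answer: $0$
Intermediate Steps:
$o = 0$ ($o = -21 + 21 = 0$)
$j{\left(A,E \right)} = E + 44 A$
$o j{\left(22,G \right)} = 0 \left(13 + 44 \cdot 22\right) = 0 \left(13 + 968\right) = 0 \cdot 981 = 0$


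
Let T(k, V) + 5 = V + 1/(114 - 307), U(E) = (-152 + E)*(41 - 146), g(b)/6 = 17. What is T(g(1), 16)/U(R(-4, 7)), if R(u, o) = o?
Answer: 2122/2938425 ≈ 0.00072216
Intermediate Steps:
g(b) = 102 (g(b) = 6*17 = 102)
U(E) = 15960 - 105*E (U(E) = (-152 + E)*(-105) = 15960 - 105*E)
T(k, V) = -966/193 + V (T(k, V) = -5 + (V + 1/(114 - 307)) = -5 + (V + 1/(-193)) = -5 + (V - 1/193) = -5 + (-1/193 + V) = -966/193 + V)
T(g(1), 16)/U(R(-4, 7)) = (-966/193 + 16)/(15960 - 105*7) = 2122/(193*(15960 - 735)) = (2122/193)/15225 = (2122/193)*(1/15225) = 2122/2938425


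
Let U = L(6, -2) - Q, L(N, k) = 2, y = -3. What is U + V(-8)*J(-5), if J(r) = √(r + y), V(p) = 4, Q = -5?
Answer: 7 + 8*I*√2 ≈ 7.0 + 11.314*I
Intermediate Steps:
J(r) = √(-3 + r) (J(r) = √(r - 3) = √(-3 + r))
U = 7 (U = 2 - 1*(-5) = 2 + 5 = 7)
U + V(-8)*J(-5) = 7 + 4*√(-3 - 5) = 7 + 4*√(-8) = 7 + 4*(2*I*√2) = 7 + 8*I*√2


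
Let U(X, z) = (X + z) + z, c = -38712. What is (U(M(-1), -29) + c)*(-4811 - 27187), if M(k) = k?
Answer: 1240594458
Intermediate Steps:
U(X, z) = X + 2*z
(U(M(-1), -29) + c)*(-4811 - 27187) = ((-1 + 2*(-29)) - 38712)*(-4811 - 27187) = ((-1 - 58) - 38712)*(-31998) = (-59 - 38712)*(-31998) = -38771*(-31998) = 1240594458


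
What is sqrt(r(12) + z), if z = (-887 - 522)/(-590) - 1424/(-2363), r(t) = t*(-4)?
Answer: I*sqrt(87484910592610)/1394170 ≈ 6.7089*I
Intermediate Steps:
r(t) = -4*t
z = 4169627/1394170 (z = -1409*(-1/590) - 1424*(-1/2363) = 1409/590 + 1424/2363 = 4169627/1394170 ≈ 2.9908)
sqrt(r(12) + z) = sqrt(-4*12 + 4169627/1394170) = sqrt(-48 + 4169627/1394170) = sqrt(-62750533/1394170) = I*sqrt(87484910592610)/1394170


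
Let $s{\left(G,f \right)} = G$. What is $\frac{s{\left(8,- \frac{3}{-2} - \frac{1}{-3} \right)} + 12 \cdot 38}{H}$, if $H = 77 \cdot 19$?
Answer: $\frac{464}{1463} \approx 0.31716$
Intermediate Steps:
$H = 1463$
$\frac{s{\left(8,- \frac{3}{-2} - \frac{1}{-3} \right)} + 12 \cdot 38}{H} = \frac{8 + 12 \cdot 38}{1463} = \left(8 + 456\right) \frac{1}{1463} = 464 \cdot \frac{1}{1463} = \frac{464}{1463}$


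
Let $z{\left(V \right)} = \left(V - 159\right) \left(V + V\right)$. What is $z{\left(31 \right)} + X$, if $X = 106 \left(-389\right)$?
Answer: $-49170$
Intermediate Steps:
$X = -41234$
$z{\left(V \right)} = 2 V \left(-159 + V\right)$ ($z{\left(V \right)} = \left(-159 + V\right) 2 V = 2 V \left(-159 + V\right)$)
$z{\left(31 \right)} + X = 2 \cdot 31 \left(-159 + 31\right) - 41234 = 2 \cdot 31 \left(-128\right) - 41234 = -7936 - 41234 = -49170$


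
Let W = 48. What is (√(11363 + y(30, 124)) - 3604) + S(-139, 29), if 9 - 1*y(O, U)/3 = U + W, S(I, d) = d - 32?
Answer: -3607 + √10874 ≈ -3502.7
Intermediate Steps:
S(I, d) = -32 + d
y(O, U) = -117 - 3*U (y(O, U) = 27 - 3*(U + 48) = 27 - 3*(48 + U) = 27 + (-144 - 3*U) = -117 - 3*U)
(√(11363 + y(30, 124)) - 3604) + S(-139, 29) = (√(11363 + (-117 - 3*124)) - 3604) + (-32 + 29) = (√(11363 + (-117 - 372)) - 3604) - 3 = (√(11363 - 489) - 3604) - 3 = (√10874 - 3604) - 3 = (-3604 + √10874) - 3 = -3607 + √10874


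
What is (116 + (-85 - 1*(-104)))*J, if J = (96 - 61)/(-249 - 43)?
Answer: -4725/292 ≈ -16.182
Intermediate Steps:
J = -35/292 (J = 35/(-292) = 35*(-1/292) = -35/292 ≈ -0.11986)
(116 + (-85 - 1*(-104)))*J = (116 + (-85 - 1*(-104)))*(-35/292) = (116 + (-85 + 104))*(-35/292) = (116 + 19)*(-35/292) = 135*(-35/292) = -4725/292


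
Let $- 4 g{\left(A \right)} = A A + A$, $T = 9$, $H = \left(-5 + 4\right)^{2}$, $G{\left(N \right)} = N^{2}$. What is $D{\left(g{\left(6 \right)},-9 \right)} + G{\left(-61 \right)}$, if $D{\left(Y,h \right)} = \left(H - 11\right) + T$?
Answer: $3720$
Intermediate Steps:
$H = 1$ ($H = \left(-1\right)^{2} = 1$)
$g{\left(A \right)} = - \frac{A}{4} - \frac{A^{2}}{4}$ ($g{\left(A \right)} = - \frac{A A + A}{4} = - \frac{A^{2} + A}{4} = - \frac{A + A^{2}}{4} = - \frac{A}{4} - \frac{A^{2}}{4}$)
$D{\left(Y,h \right)} = -1$ ($D{\left(Y,h \right)} = \left(1 - 11\right) + 9 = -10 + 9 = -1$)
$D{\left(g{\left(6 \right)},-9 \right)} + G{\left(-61 \right)} = -1 + \left(-61\right)^{2} = -1 + 3721 = 3720$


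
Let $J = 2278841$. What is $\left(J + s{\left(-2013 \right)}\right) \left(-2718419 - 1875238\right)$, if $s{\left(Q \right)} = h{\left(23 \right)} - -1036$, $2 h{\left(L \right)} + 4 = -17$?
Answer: $- \frac{20945849413581}{2} \approx -1.0473 \cdot 10^{13}$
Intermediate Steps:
$h{\left(L \right)} = - \frac{21}{2}$ ($h{\left(L \right)} = -2 + \frac{1}{2} \left(-17\right) = -2 - \frac{17}{2} = - \frac{21}{2}$)
$s{\left(Q \right)} = \frac{2051}{2}$ ($s{\left(Q \right)} = - \frac{21}{2} - -1036 = - \frac{21}{2} + 1036 = \frac{2051}{2}$)
$\left(J + s{\left(-2013 \right)}\right) \left(-2718419 - 1875238\right) = \left(2278841 + \frac{2051}{2}\right) \left(-2718419 - 1875238\right) = \frac{4559733}{2} \left(-4593657\right) = - \frac{20945849413581}{2}$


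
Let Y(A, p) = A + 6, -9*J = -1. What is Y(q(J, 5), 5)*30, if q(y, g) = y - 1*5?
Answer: 100/3 ≈ 33.333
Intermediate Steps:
J = 1/9 (J = -1/9*(-1) = 1/9 ≈ 0.11111)
q(y, g) = -5 + y (q(y, g) = y - 5 = -5 + y)
Y(A, p) = 6 + A
Y(q(J, 5), 5)*30 = (6 + (-5 + 1/9))*30 = (6 - 44/9)*30 = (10/9)*30 = 100/3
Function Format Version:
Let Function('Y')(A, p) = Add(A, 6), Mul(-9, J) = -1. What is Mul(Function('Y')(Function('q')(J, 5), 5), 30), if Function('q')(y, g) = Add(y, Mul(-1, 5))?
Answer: Rational(100, 3) ≈ 33.333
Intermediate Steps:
J = Rational(1, 9) (J = Mul(Rational(-1, 9), -1) = Rational(1, 9) ≈ 0.11111)
Function('q')(y, g) = Add(-5, y) (Function('q')(y, g) = Add(y, -5) = Add(-5, y))
Function('Y')(A, p) = Add(6, A)
Mul(Function('Y')(Function('q')(J, 5), 5), 30) = Mul(Add(6, Add(-5, Rational(1, 9))), 30) = Mul(Add(6, Rational(-44, 9)), 30) = Mul(Rational(10, 9), 30) = Rational(100, 3)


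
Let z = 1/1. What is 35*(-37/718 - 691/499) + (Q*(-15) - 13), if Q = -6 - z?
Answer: 14950909/358282 ≈ 41.729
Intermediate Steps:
z = 1 (z = 1*1 = 1)
Q = -7 (Q = -6 - 1*1 = -6 - 1 = -7)
35*(-37/718 - 691/499) + (Q*(-15) - 13) = 35*(-37/718 - 691/499) + (-7*(-15) - 13) = 35*(-37*1/718 - 691*1/499) + (105 - 13) = 35*(-37/718 - 691/499) + 92 = 35*(-514601/358282) + 92 = -18011035/358282 + 92 = 14950909/358282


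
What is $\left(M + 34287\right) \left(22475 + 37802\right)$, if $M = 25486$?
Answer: $3602937121$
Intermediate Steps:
$\left(M + 34287\right) \left(22475 + 37802\right) = \left(25486 + 34287\right) \left(22475 + 37802\right) = 59773 \cdot 60277 = 3602937121$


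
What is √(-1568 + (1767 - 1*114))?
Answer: √85 ≈ 9.2195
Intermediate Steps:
√(-1568 + (1767 - 1*114)) = √(-1568 + (1767 - 114)) = √(-1568 + 1653) = √85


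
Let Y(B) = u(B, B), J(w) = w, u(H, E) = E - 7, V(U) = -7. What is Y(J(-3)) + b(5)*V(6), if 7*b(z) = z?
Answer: -15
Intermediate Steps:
b(z) = z/7
u(H, E) = -7 + E
Y(B) = -7 + B
Y(J(-3)) + b(5)*V(6) = (-7 - 3) + ((1/7)*5)*(-7) = -10 + (5/7)*(-7) = -10 - 5 = -15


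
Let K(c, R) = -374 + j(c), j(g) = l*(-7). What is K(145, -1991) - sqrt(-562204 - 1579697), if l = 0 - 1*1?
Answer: -367 - 3*I*sqrt(237989) ≈ -367.0 - 1463.5*I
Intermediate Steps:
l = -1 (l = 0 - 1 = -1)
j(g) = 7 (j(g) = -1*(-7) = 7)
K(c, R) = -367 (K(c, R) = -374 + 7 = -367)
K(145, -1991) - sqrt(-562204 - 1579697) = -367 - sqrt(-562204 - 1579697) = -367 - sqrt(-2141901) = -367 - 3*I*sqrt(237989)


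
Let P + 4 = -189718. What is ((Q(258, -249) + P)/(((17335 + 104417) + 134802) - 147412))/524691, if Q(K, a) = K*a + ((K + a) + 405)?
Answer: -11525/2602992051 ≈ -4.4276e-6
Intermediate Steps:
P = -189722 (P = -4 - 189718 = -189722)
Q(K, a) = 405 + K + a + K*a (Q(K, a) = K*a + (405 + K + a) = 405 + K + a + K*a)
((Q(258, -249) + P)/(((17335 + 104417) + 134802) - 147412))/524691 = (((405 + 258 - 249 + 258*(-249)) - 189722)/(((17335 + 104417) + 134802) - 147412))/524691 = (((405 + 258 - 249 - 64242) - 189722)/((121752 + 134802) - 147412))*(1/524691) = ((-63828 - 189722)/(256554 - 147412))*(1/524691) = -253550/109142*(1/524691) = -253550*1/109142*(1/524691) = -11525/4961*1/524691 = -11525/2602992051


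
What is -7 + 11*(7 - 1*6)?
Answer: 4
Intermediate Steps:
-7 + 11*(7 - 1*6) = -7 + 11*(7 - 6) = -7 + 11*1 = -7 + 11 = 4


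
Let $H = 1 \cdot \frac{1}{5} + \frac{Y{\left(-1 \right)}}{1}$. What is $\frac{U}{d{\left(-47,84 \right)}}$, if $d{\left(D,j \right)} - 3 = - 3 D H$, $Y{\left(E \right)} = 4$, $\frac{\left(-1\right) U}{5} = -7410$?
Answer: $\frac{30875}{496} \approx 62.248$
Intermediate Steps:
$U = 37050$ ($U = \left(-5\right) \left(-7410\right) = 37050$)
$H = \frac{21}{5}$ ($H = 1 \cdot \frac{1}{5} + \frac{4}{1} = 1 \cdot \frac{1}{5} + 4 \cdot 1 = \frac{1}{5} + 4 = \frac{21}{5} \approx 4.2$)
$d{\left(D,j \right)} = 3 - \frac{63 D}{5}$ ($d{\left(D,j \right)} = 3 + - 3 D \frac{21}{5} = 3 - \frac{63 D}{5}$)
$\frac{U}{d{\left(-47,84 \right)}} = \frac{37050}{3 - - \frac{2961}{5}} = \frac{37050}{3 + \frac{2961}{5}} = \frac{37050}{\frac{2976}{5}} = 37050 \cdot \frac{5}{2976} = \frac{30875}{496}$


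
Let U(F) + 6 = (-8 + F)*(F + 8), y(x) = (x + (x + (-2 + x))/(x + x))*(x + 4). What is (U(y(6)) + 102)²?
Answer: 1790389969/81 ≈ 2.2104e+7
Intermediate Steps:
y(x) = (4 + x)*(x + (-2 + 2*x)/(2*x)) (y(x) = (x + (-2 + 2*x)/((2*x)))*(4 + x) = (x + (-2 + 2*x)*(1/(2*x)))*(4 + x) = (x + (-2 + 2*x)/(2*x))*(4 + x) = (4 + x)*(x + (-2 + 2*x)/(2*x)))
U(F) = -6 + (-8 + F)*(8 + F) (U(F) = -6 + (-8 + F)*(F + 8) = -6 + (-8 + F)*(8 + F))
(U(y(6)) + 102)² = ((-70 + (3 + 6² - 4/6 + 5*6)²) + 102)² = ((-70 + (3 + 36 - 4*⅙ + 30)²) + 102)² = ((-70 + (3 + 36 - ⅔ + 30)²) + 102)² = ((-70 + (205/3)²) + 102)² = ((-70 + 42025/9) + 102)² = (41395/9 + 102)² = (42313/9)² = 1790389969/81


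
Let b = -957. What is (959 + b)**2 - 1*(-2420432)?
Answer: 2420436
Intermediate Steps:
(959 + b)**2 - 1*(-2420432) = (959 - 957)**2 - 1*(-2420432) = 2**2 + 2420432 = 4 + 2420432 = 2420436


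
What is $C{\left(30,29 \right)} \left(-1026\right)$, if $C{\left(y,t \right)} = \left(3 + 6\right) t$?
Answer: $-267786$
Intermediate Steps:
$C{\left(y,t \right)} = 9 t$
$C{\left(30,29 \right)} \left(-1026\right) = 9 \cdot 29 \left(-1026\right) = 261 \left(-1026\right) = -267786$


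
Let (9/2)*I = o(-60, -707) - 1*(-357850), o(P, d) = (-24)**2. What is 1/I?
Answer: 9/716852 ≈ 1.2555e-5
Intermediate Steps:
o(P, d) = 576
I = 716852/9 (I = 2*(576 - 1*(-357850))/9 = 2*(576 + 357850)/9 = (2/9)*358426 = 716852/9 ≈ 79650.)
1/I = 1/(716852/9) = 9/716852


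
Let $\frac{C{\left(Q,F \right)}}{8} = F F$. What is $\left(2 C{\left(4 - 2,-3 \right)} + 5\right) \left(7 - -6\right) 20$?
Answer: $38740$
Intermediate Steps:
$C{\left(Q,F \right)} = 8 F^{2}$ ($C{\left(Q,F \right)} = 8 F F = 8 F^{2}$)
$\left(2 C{\left(4 - 2,-3 \right)} + 5\right) \left(7 - -6\right) 20 = \left(2 \cdot 8 \left(-3\right)^{2} + 5\right) \left(7 - -6\right) 20 = \left(2 \cdot 8 \cdot 9 + 5\right) \left(7 + 6\right) 20 = \left(2 \cdot 72 + 5\right) 13 \cdot 20 = \left(144 + 5\right) 13 \cdot 20 = 149 \cdot 13 \cdot 20 = 1937 \cdot 20 = 38740$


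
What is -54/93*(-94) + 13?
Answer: 2095/31 ≈ 67.581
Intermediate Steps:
-54/93*(-94) + 13 = -54*1/93*(-94) + 13 = -18/31*(-94) + 13 = 1692/31 + 13 = 2095/31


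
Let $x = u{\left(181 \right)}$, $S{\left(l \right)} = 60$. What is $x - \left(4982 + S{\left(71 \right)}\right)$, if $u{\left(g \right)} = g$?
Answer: $-4861$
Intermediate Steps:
$x = 181$
$x - \left(4982 + S{\left(71 \right)}\right) = 181 - \left(4982 + 60\right) = 181 - 5042 = -4861$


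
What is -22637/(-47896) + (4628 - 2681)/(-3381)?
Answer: -5572605/53978792 ≈ -0.10324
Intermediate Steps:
-22637/(-47896) + (4628 - 2681)/(-3381) = -22637*(-1/47896) + 1947*(-1/3381) = 22637/47896 - 649/1127 = -5572605/53978792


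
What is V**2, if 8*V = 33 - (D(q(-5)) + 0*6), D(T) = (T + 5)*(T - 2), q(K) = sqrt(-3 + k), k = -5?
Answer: 2529/64 - 153*I*sqrt(2)/16 ≈ 39.516 - 13.523*I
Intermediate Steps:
q(K) = 2*I*sqrt(2) (q(K) = sqrt(-3 - 5) = sqrt(-8) = 2*I*sqrt(2))
D(T) = (-2 + T)*(5 + T) (D(T) = (5 + T)*(-2 + T) = (-2 + T)*(5 + T))
V = 51/8 - 3*I*sqrt(2)/4 (V = (33 - ((-10 + (2*I*sqrt(2))**2 + 3*(2*I*sqrt(2))) + 0*6))/8 = (33 - ((-10 - 8 + 6*I*sqrt(2)) + 0))/8 = (33 - ((-18 + 6*I*sqrt(2)) + 0))/8 = (33 - (-18 + 6*I*sqrt(2)))/8 = (33 + (18 - 6*I*sqrt(2)))/8 = (51 - 6*I*sqrt(2))/8 = 51/8 - 3*I*sqrt(2)/4 ≈ 6.375 - 1.0607*I)
V**2 = (51/8 - 3*I*sqrt(2)/4)**2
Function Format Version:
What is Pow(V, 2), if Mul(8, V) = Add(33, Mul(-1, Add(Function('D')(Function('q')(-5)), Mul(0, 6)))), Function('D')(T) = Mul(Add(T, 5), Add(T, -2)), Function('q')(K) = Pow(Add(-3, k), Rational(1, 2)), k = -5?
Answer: Add(Rational(2529, 64), Mul(Rational(-153, 16), I, Pow(2, Rational(1, 2)))) ≈ Add(39.516, Mul(-13.523, I))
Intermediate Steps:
Function('q')(K) = Mul(2, I, Pow(2, Rational(1, 2))) (Function('q')(K) = Pow(Add(-3, -5), Rational(1, 2)) = Pow(-8, Rational(1, 2)) = Mul(2, I, Pow(2, Rational(1, 2))))
Function('D')(T) = Mul(Add(-2, T), Add(5, T)) (Function('D')(T) = Mul(Add(5, T), Add(-2, T)) = Mul(Add(-2, T), Add(5, T)))
V = Add(Rational(51, 8), Mul(Rational(-3, 4), I, Pow(2, Rational(1, 2)))) (V = Mul(Rational(1, 8), Add(33, Mul(-1, Add(Add(-10, Pow(Mul(2, I, Pow(2, Rational(1, 2))), 2), Mul(3, Mul(2, I, Pow(2, Rational(1, 2))))), Mul(0, 6))))) = Mul(Rational(1, 8), Add(33, Mul(-1, Add(Add(-10, -8, Mul(6, I, Pow(2, Rational(1, 2)))), 0)))) = Mul(Rational(1, 8), Add(33, Mul(-1, Add(Add(-18, Mul(6, I, Pow(2, Rational(1, 2)))), 0)))) = Mul(Rational(1, 8), Add(33, Mul(-1, Add(-18, Mul(6, I, Pow(2, Rational(1, 2))))))) = Mul(Rational(1, 8), Add(33, Add(18, Mul(-6, I, Pow(2, Rational(1, 2)))))) = Mul(Rational(1, 8), Add(51, Mul(-6, I, Pow(2, Rational(1, 2))))) = Add(Rational(51, 8), Mul(Rational(-3, 4), I, Pow(2, Rational(1, 2)))) ≈ Add(6.3750, Mul(-1.0607, I)))
Pow(V, 2) = Pow(Add(Rational(51, 8), Mul(Rational(-3, 4), I, Pow(2, Rational(1, 2)))), 2)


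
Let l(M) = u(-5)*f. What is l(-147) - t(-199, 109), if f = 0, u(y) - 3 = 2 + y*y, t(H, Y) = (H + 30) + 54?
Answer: 115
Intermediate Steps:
t(H, Y) = 84 + H (t(H, Y) = (30 + H) + 54 = 84 + H)
u(y) = 5 + y**2 (u(y) = 3 + (2 + y*y) = 3 + (2 + y**2) = 5 + y**2)
l(M) = 0 (l(M) = (5 + (-5)**2)*0 = (5 + 25)*0 = 30*0 = 0)
l(-147) - t(-199, 109) = 0 - (84 - 199) = 0 - 1*(-115) = 0 + 115 = 115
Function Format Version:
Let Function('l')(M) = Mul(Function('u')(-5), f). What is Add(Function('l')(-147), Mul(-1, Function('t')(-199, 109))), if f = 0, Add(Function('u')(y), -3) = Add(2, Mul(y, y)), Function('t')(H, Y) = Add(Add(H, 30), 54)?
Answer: 115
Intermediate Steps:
Function('t')(H, Y) = Add(84, H) (Function('t')(H, Y) = Add(Add(30, H), 54) = Add(84, H))
Function('u')(y) = Add(5, Pow(y, 2)) (Function('u')(y) = Add(3, Add(2, Mul(y, y))) = Add(3, Add(2, Pow(y, 2))) = Add(5, Pow(y, 2)))
Function('l')(M) = 0 (Function('l')(M) = Mul(Add(5, Pow(-5, 2)), 0) = Mul(Add(5, 25), 0) = Mul(30, 0) = 0)
Add(Function('l')(-147), Mul(-1, Function('t')(-199, 109))) = Add(0, Mul(-1, Add(84, -199))) = Add(0, Mul(-1, -115)) = Add(0, 115) = 115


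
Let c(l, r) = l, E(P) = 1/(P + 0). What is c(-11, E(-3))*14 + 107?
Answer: -47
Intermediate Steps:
E(P) = 1/P
c(-11, E(-3))*14 + 107 = -11*14 + 107 = -154 + 107 = -47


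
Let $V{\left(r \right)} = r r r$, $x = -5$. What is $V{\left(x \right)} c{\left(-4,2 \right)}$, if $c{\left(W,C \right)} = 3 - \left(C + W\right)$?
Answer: $-625$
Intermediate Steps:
$c{\left(W,C \right)} = 3 - C - W$ ($c{\left(W,C \right)} = 3 - \left(C + W\right) = 3 - C - W$)
$V{\left(r \right)} = r^{3}$ ($V{\left(r \right)} = r^{2} r = r^{3}$)
$V{\left(x \right)} c{\left(-4,2 \right)} = \left(-5\right)^{3} \left(3 - 2 - -4\right) = - 125 \left(3 - 2 + 4\right) = \left(-125\right) 5 = -625$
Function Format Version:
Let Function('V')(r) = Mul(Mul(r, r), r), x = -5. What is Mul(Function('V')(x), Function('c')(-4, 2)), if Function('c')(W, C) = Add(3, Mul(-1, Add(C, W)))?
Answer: -625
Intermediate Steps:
Function('c')(W, C) = Add(3, Mul(-1, C), Mul(-1, W)) (Function('c')(W, C) = Add(3, Add(Mul(-1, C), Mul(-1, W))) = Add(3, Mul(-1, C), Mul(-1, W)))
Function('V')(r) = Pow(r, 3) (Function('V')(r) = Mul(Pow(r, 2), r) = Pow(r, 3))
Mul(Function('V')(x), Function('c')(-4, 2)) = Mul(Pow(-5, 3), Add(3, Mul(-1, 2), Mul(-1, -4))) = Mul(-125, Add(3, -2, 4)) = Mul(-125, 5) = -625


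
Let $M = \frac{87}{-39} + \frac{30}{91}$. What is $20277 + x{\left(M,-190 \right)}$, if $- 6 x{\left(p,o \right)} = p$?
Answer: $\frac{11071415}{546} \approx 20277.0$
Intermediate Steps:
$M = - \frac{173}{91}$ ($M = 87 \left(- \frac{1}{39}\right) + 30 \cdot \frac{1}{91} = - \frac{29}{13} + \frac{30}{91} = - \frac{173}{91} \approx -1.9011$)
$x{\left(p,o \right)} = - \frac{p}{6}$
$20277 + x{\left(M,-190 \right)} = 20277 - - \frac{173}{546} = 20277 + \frac{173}{546} = \frac{11071415}{546}$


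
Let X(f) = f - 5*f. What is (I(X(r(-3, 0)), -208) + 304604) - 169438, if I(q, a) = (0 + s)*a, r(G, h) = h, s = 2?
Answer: 134750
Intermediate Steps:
X(f) = -4*f
I(q, a) = 2*a (I(q, a) = (0 + 2)*a = 2*a)
(I(X(r(-3, 0)), -208) + 304604) - 169438 = (2*(-208) + 304604) - 169438 = (-416 + 304604) - 169438 = 304188 - 169438 = 134750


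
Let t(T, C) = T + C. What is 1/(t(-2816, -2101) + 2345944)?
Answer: 1/2341027 ≈ 4.2716e-7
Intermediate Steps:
t(T, C) = C + T
1/(t(-2816, -2101) + 2345944) = 1/((-2101 - 2816) + 2345944) = 1/(-4917 + 2345944) = 1/2341027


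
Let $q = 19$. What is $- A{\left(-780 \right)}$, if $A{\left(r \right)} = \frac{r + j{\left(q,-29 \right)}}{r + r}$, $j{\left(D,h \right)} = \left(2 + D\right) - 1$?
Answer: $- \frac{19}{39} \approx -0.48718$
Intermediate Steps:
$j{\left(D,h \right)} = 1 + D$
$A{\left(r \right)} = \frac{20 + r}{2 r}$ ($A{\left(r \right)} = \frac{r + \left(1 + 19\right)}{r + r} = \frac{r + 20}{2 r} = \left(20 + r\right) \frac{1}{2 r} = \frac{20 + r}{2 r}$)
$- A{\left(-780 \right)} = - \frac{20 - 780}{2 \left(-780\right)} = - \frac{\left(-1\right) \left(-760\right)}{2 \cdot 780} = \left(-1\right) \frac{19}{39} = - \frac{19}{39}$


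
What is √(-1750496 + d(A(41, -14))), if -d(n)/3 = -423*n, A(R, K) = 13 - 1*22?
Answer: I*√1761917 ≈ 1327.4*I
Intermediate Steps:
A(R, K) = -9 (A(R, K) = 13 - 22 = -9)
d(n) = 1269*n (d(n) = -(-1269)*n = 1269*n)
√(-1750496 + d(A(41, -14))) = √(-1750496 + 1269*(-9)) = √(-1750496 - 11421) = √(-1761917) = I*√1761917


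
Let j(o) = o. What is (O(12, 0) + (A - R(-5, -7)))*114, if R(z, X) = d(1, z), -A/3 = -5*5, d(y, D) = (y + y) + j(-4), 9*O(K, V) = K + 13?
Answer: 27284/3 ≈ 9094.7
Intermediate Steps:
O(K, V) = 13/9 + K/9 (O(K, V) = (K + 13)/9 = (13 + K)/9 = 13/9 + K/9)
d(y, D) = -4 + 2*y (d(y, D) = (y + y) - 4 = 2*y - 4 = -4 + 2*y)
A = 75 (A = -(-15)*5 = -3*(-25) = 75)
R(z, X) = -2 (R(z, X) = -4 + 2*1 = -4 + 2 = -2)
(O(12, 0) + (A - R(-5, -7)))*114 = ((13/9 + (1/9)*12) + (75 - 1*(-2)))*114 = ((13/9 + 4/3) + (75 + 2))*114 = (25/9 + 77)*114 = (718/9)*114 = 27284/3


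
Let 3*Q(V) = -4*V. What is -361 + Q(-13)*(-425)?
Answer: -23183/3 ≈ -7727.7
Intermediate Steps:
Q(V) = -4*V/3 (Q(V) = (-4*V)/3 = -4*V/3)
-361 + Q(-13)*(-425) = -361 - 4/3*(-13)*(-425) = -361 + (52/3)*(-425) = -361 - 22100/3 = -23183/3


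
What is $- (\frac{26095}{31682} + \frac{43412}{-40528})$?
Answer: $\frac{39725103}{160501012} \approx 0.24751$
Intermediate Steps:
$- (\frac{26095}{31682} + \frac{43412}{-40528}) = - (26095 \cdot \frac{1}{31682} + 43412 \left(- \frac{1}{40528}\right)) = - (\frac{26095}{31682} - \frac{10853}{10132}) = \left(-1\right) \left(- \frac{39725103}{160501012}\right) = \frac{39725103}{160501012}$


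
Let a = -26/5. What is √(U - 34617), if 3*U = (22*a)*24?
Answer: I*√888305/5 ≈ 188.5*I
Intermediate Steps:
a = -26/5 (a = -26*⅕ = -26/5 ≈ -5.2000)
U = -4576/5 (U = ((22*(-26/5))*24)/3 = (-572/5*24)/3 = (⅓)*(-13728/5) = -4576/5 ≈ -915.20)
√(U - 34617) = √(-4576/5 - 34617) = √(-177661/5) = I*√888305/5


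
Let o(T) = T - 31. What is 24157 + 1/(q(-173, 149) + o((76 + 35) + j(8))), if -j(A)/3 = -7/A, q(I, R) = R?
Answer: 44762929/1853 ≈ 24157.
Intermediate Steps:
j(A) = 21/A (j(A) = -(-21)/A = 21/A)
o(T) = -31 + T
24157 + 1/(q(-173, 149) + o((76 + 35) + j(8))) = 24157 + 1/(149 + (-31 + ((76 + 35) + 21/8))) = 24157 + 1/(149 + (-31 + (111 + 21*(⅛)))) = 24157 + 1/(149 + (-31 + (111 + 21/8))) = 24157 + 1/(149 + (-31 + 909/8)) = 24157 + 1/(149 + 661/8) = 24157 + 1/(1853/8) = 24157 + 8/1853 = 44762929/1853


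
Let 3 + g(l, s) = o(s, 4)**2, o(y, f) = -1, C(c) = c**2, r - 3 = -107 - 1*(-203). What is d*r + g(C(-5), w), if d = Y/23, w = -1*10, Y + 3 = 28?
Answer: 2429/23 ≈ 105.61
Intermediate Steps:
Y = 25 (Y = -3 + 28 = 25)
r = 99 (r = 3 + (-107 - 1*(-203)) = 3 + (-107 + 203) = 3 + 96 = 99)
w = -10
g(l, s) = -2 (g(l, s) = -3 + (-1)**2 = -3 + 1 = -2)
d = 25/23 ≈ 1.0870
d*r + g(C(-5), w) = (25/23)*99 - 2 = 2475/23 - 2 = 2429/23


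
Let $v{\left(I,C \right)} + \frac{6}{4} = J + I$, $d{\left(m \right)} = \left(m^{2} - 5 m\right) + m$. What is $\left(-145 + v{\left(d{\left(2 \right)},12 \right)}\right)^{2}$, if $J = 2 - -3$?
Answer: $\frac{84681}{4} \approx 21170.0$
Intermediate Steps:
$J = 5$ ($J = 2 + 3 = 5$)
$d{\left(m \right)} = m^{2} - 4 m$
$v{\left(I,C \right)} = \frac{7}{2} + I$ ($v{\left(I,C \right)} = - \frac{3}{2} + \left(5 + I\right) = \frac{7}{2} + I$)
$\left(-145 + v{\left(d{\left(2 \right)},12 \right)}\right)^{2} = \left(-145 + \left(\frac{7}{2} + 2 \left(-4 + 2\right)\right)\right)^{2} = \left(-145 + \left(\frac{7}{2} + 2 \left(-2\right)\right)\right)^{2} = \left(-145 + \left(\frac{7}{2} - 4\right)\right)^{2} = \left(-145 - \frac{1}{2}\right)^{2} = \left(- \frac{291}{2}\right)^{2} = \frac{84681}{4}$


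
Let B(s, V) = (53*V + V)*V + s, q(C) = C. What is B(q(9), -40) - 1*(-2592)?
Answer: 89001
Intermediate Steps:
B(s, V) = s + 54*V² (B(s, V) = (54*V)*V + s = 54*V² + s = s + 54*V²)
B(q(9), -40) - 1*(-2592) = (9 + 54*(-40)²) - 1*(-2592) = (9 + 54*1600) + 2592 = (9 + 86400) + 2592 = 86409 + 2592 = 89001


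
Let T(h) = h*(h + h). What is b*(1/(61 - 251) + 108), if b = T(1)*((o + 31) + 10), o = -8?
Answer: 677127/95 ≈ 7127.7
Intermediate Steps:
T(h) = 2*h**2 (T(h) = h*(2*h) = 2*h**2)
b = 66 (b = (2*1**2)*((-8 + 31) + 10) = (2*1)*(23 + 10) = 2*33 = 66)
b*(1/(61 - 251) + 108) = 66*(1/(61 - 251) + 108) = 66*(1/(-190) + 108) = 66*(-1/190 + 108) = 66*(20519/190) = 677127/95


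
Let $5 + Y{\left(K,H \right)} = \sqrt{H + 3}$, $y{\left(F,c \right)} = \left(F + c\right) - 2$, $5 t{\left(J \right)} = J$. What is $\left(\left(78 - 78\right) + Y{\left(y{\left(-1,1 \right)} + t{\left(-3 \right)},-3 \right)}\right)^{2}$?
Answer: $25$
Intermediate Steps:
$t{\left(J \right)} = \frac{J}{5}$
$y{\left(F,c \right)} = -2 + F + c$
$Y{\left(K,H \right)} = -5 + \sqrt{3 + H}$ ($Y{\left(K,H \right)} = -5 + \sqrt{H + 3} = -5 + \sqrt{3 + H}$)
$\left(\left(78 - 78\right) + Y{\left(y{\left(-1,1 \right)} + t{\left(-3 \right)},-3 \right)}\right)^{2} = \left(\left(78 - 78\right) - \left(5 - \sqrt{3 - 3}\right)\right)^{2} = \left(0 - \left(5 - \sqrt{0}\right)\right)^{2} = \left(0 + \left(-5 + 0\right)\right)^{2} = \left(0 - 5\right)^{2} = \left(-5\right)^{2} = 25$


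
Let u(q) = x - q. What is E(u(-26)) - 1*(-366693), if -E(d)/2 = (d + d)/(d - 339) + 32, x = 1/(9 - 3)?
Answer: 688163261/1877 ≈ 3.6663e+5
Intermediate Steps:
x = 1/6 ≈ 0.16667
u(q) = 1/6 - q
E(d) = -64 - 4*d/(-339 + d) (E(d) = -2*((d + d)/(d - 339) + 32) = -2*((2*d)/(-339 + d) + 32) = -2*(2*d/(-339 + d) + 32) = -2*(32 + 2*d/(-339 + d)) = -64 - 4*d/(-339 + d))
E(u(-26)) - 1*(-366693) = 4*(5424 - 17*(1/6 - 1*(-26)))/(-339 + (1/6 - 1*(-26))) - 1*(-366693) = 4*(5424 - 17*(1/6 + 26))/(-339 + (1/6 + 26)) + 366693 = 4*(5424 - 17*157/6)/(-339 + 157/6) + 366693 = 4*(5424 - 2669/6)/(-1877/6) + 366693 = 4*(-6/1877)*(29875/6) + 366693 = -119500/1877 + 366693 = 688163261/1877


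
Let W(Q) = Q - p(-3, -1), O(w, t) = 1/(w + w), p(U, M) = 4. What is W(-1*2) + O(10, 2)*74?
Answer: -23/10 ≈ -2.3000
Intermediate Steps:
O(w, t) = 1/(2*w)
W(Q) = -4 + Q (W(Q) = Q - 1*4 = Q - 4 = -4 + Q)
W(-1*2) + O(10, 2)*74 = (-4 - 1*2) + ((1/2)/10)*74 = (-4 - 2) + ((1/2)*(1/10))*74 = -6 + (1/20)*74 = -6 + 37/10 = -23/10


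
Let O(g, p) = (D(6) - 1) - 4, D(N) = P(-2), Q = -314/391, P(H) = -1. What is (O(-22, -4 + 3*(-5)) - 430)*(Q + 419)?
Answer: -71292540/391 ≈ -1.8233e+5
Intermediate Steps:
Q = -314/391 (Q = -314*1/391 = -314/391 ≈ -0.80307)
D(N) = -1
O(g, p) = -6 (O(g, p) = (-1 - 1) - 4 = -2 - 4 = -6)
(O(-22, -4 + 3*(-5)) - 430)*(Q + 419) = (-6 - 430)*(-314/391 + 419) = -436*163515/391 = -71292540/391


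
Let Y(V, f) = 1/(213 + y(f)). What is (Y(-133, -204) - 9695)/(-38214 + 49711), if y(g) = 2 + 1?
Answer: -2094119/2483352 ≈ -0.84326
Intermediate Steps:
y(g) = 3
Y(V, f) = 1/216 (Y(V, f) = 1/(213 + 3) = 1/216)
(Y(-133, -204) - 9695)/(-38214 + 49711) = (1/216 - 9695)/(-38214 + 49711) = -2094119/216/11497 = -2094119/216*1/11497 = -2094119/2483352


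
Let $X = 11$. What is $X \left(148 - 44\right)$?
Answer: $1144$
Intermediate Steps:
$X \left(148 - 44\right) = 11 \left(148 - 44\right) = 11 \cdot 104 = 1144$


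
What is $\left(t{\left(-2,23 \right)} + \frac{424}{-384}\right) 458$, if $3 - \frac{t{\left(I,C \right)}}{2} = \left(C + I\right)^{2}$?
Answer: $- \frac{9641129}{24} \approx -4.0171 \cdot 10^{5}$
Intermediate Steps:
$t{\left(I,C \right)} = 6 - 2 \left(C + I\right)^{2}$
$\left(t{\left(-2,23 \right)} + \frac{424}{-384}\right) 458 = \left(\left(6 - 2 \left(23 - 2\right)^{2}\right) + \frac{424}{-384}\right) 458 = \left(\left(6 - 2 \cdot 21^{2}\right) + 424 \left(- \frac{1}{384}\right)\right) 458 = \left(\left(6 - 882\right) - \frac{53}{48}\right) 458 = \left(-876 - \frac{53}{48}\right) 458 = \left(- \frac{42101}{48}\right) 458 = - \frac{9641129}{24}$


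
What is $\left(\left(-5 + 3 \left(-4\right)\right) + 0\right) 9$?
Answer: $-153$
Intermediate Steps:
$\left(\left(-5 + 3 \left(-4\right)\right) + 0\right) 9 = \left(\left(-5 - 12\right) + 0\right) 9 = \left(-17 + 0\right) 9 = \left(-17\right) 9 = -153$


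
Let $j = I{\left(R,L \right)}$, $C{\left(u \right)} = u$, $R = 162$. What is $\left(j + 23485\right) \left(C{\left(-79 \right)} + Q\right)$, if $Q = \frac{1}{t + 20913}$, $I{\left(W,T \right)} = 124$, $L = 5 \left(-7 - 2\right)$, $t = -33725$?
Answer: $- \frac{23895825741}{12812} \approx -1.8651 \cdot 10^{6}$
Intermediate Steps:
$L = -45$ ($L = 5 \left(-9\right) = -45$)
$j = 124$
$Q = - \frac{1}{12812}$ ($Q = \frac{1}{-33725 + 20913} = \frac{1}{-12812} = - \frac{1}{12812} \approx -7.8052 \cdot 10^{-5}$)
$\left(j + 23485\right) \left(C{\left(-79 \right)} + Q\right) = \left(124 + 23485\right) \left(-79 - \frac{1}{12812}\right) = 23609 \left(- \frac{1012149}{12812}\right) = - \frac{23895825741}{12812}$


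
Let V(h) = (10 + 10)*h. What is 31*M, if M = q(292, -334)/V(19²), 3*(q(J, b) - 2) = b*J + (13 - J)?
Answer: -3031831/21660 ≈ -139.97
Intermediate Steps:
q(J, b) = 19/3 - J/3 + J*b/3 (q(J, b) = 2 + (b*J + (13 - J))/3 = 2 + (J*b + (13 - J))/3 = 2 + (13 - J + J*b)/3 = 2 + (13/3 - J/3 + J*b/3) = 19/3 - J/3 + J*b/3)
V(h) = 20*h
M = -97801/21660 (M = (19/3 - ⅓*292 + (⅓)*292*(-334))/((20*19²)) = (19/3 - 292/3 - 97528/3)/((20*361)) = -97801/3/7220 = -97801/3*1/7220 = -97801/21660 ≈ -4.5153)
31*M = 31*(-97801/21660) = -3031831/21660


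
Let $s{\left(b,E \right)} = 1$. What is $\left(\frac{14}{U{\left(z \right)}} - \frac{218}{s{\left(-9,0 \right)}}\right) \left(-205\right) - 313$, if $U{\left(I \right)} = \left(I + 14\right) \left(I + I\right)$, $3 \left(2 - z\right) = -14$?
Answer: $\frac{11002913}{248} \approx 44367.0$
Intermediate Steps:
$z = \frac{20}{3}$ ($z = 2 - - \frac{14}{3} = 2 + \frac{14}{3} = \frac{20}{3} \approx 6.6667$)
$U{\left(I \right)} = 2 I \left(14 + I\right)$ ($U{\left(I \right)} = \left(14 + I\right) 2 I = 2 I \left(14 + I\right)$)
$\left(\frac{14}{U{\left(z \right)}} - \frac{218}{s{\left(-9,0 \right)}}\right) \left(-205\right) - 313 = \left(\frac{14}{2 \cdot \frac{20}{3} \left(14 + \frac{20}{3}\right)} - \frac{218}{1}\right) \left(-205\right) - 313 = \left(\frac{14}{2 \cdot \frac{20}{3} \cdot \frac{62}{3}} - 218\right) \left(-205\right) - 313 = \left(\frac{14}{\frac{2480}{9}} - 218\right) \left(-205\right) - 313 = \left(14 \cdot \frac{9}{2480} - 218\right) \left(-205\right) - 313 = \left(\frac{63}{1240} - 218\right) \left(-205\right) - 313 = \left(- \frac{270257}{1240}\right) \left(-205\right) - 313 = \frac{11080537}{248} - 313 = \frac{11002913}{248}$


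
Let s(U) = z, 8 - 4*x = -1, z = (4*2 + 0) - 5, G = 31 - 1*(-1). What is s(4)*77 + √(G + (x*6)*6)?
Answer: 231 + √113 ≈ 241.63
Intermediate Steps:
G = 32 (G = 31 + 1 = 32)
z = 3 (z = (8 + 0) - 5 = 8 - 5 = 3)
x = 9/4 (x = 2 - ¼*(-1) = 2 + ¼ = 9/4 ≈ 2.2500)
s(U) = 3
s(4)*77 + √(G + (x*6)*6) = 3*77 + √(32 + ((9/4)*6)*6) = 231 + √(32 + (27/2)*6) = 231 + √(32 + 81) = 231 + √113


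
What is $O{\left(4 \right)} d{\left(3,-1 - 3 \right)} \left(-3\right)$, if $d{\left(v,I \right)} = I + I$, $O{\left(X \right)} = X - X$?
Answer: $0$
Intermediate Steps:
$O{\left(X \right)} = 0$
$d{\left(v,I \right)} = 2 I$
$O{\left(4 \right)} d{\left(3,-1 - 3 \right)} \left(-3\right) = 0 \cdot 2 \left(-1 - 3\right) \left(-3\right) = 0 \cdot 2 \left(-4\right) \left(-3\right) = 0 \left(-8\right) \left(-3\right) = 0 \left(-3\right) = 0$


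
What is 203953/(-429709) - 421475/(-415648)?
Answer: 96338944231/178607686432 ≈ 0.53939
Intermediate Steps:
203953/(-429709) - 421475/(-415648) = 203953*(-1/429709) - 421475*(-1/415648) = -203953/429709 + 421475/415648 = 96338944231/178607686432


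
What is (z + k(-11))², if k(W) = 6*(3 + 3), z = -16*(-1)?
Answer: 2704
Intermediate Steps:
z = 16
k(W) = 36 (k(W) = 6*6 = 36)
(z + k(-11))² = (16 + 36)² = 52² = 2704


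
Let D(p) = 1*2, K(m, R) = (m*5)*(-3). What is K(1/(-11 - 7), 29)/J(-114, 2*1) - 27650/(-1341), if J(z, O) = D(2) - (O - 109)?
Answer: 6029935/292338 ≈ 20.627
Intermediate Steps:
K(m, R) = -15*m (K(m, R) = (5*m)*(-3) = -15*m)
D(p) = 2
J(z, O) = 111 - O (J(z, O) = 2 - (O - 109) = 2 - (-109 + O) = 2 + (109 - O) = 111 - O)
K(1/(-11 - 7), 29)/J(-114, 2*1) - 27650/(-1341) = (-15/(-11 - 7))/(111 - 2) - 27650/(-1341) = (-15/(-18))/(111 - 1*2) - 27650*(-1/1341) = (-15*(-1/18))/(111 - 2) + 27650/1341 = (⅚)/109 + 27650/1341 = (⅚)*(1/109) + 27650/1341 = 5/654 + 27650/1341 = 6029935/292338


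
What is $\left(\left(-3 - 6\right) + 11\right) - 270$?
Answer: $-268$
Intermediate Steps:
$\left(\left(-3 - 6\right) + 11\right) - 270 = \left(-9 + 11\right) - 270 = 2 - 270 = -268$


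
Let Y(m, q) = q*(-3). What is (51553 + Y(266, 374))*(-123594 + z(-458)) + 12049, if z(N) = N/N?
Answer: -6232906534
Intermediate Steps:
Y(m, q) = -3*q
z(N) = 1
(51553 + Y(266, 374))*(-123594 + z(-458)) + 12049 = (51553 - 3*374)*(-123594 + 1) + 12049 = (51553 - 1122)*(-123593) + 12049 = 50431*(-123593) + 12049 = -6232918583 + 12049 = -6232906534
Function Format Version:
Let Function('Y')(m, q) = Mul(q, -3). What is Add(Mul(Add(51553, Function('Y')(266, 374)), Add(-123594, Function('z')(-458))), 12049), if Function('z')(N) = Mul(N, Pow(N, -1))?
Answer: -6232906534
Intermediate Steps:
Function('Y')(m, q) = Mul(-3, q)
Function('z')(N) = 1
Add(Mul(Add(51553, Function('Y')(266, 374)), Add(-123594, Function('z')(-458))), 12049) = Add(Mul(Add(51553, Mul(-3, 374)), Add(-123594, 1)), 12049) = Add(Mul(Add(51553, -1122), -123593), 12049) = Add(Mul(50431, -123593), 12049) = Add(-6232918583, 12049) = -6232906534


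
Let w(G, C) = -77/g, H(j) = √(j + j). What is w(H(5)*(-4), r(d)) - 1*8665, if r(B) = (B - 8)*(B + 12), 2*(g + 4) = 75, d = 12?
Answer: -580709/67 ≈ -8667.3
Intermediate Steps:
g = 67/2 (g = -4 + (½)*75 = -4 + 75/2 = 67/2 ≈ 33.500)
H(j) = √2*√j (H(j) = √(2*j) = √2*√j)
r(B) = (-8 + B)*(12 + B)
w(G, C) = -154/67 (w(G, C) = -77/67/2 = -77*2/67 = -154/67)
w(H(5)*(-4), r(d)) - 1*8665 = -154/67 - 1*8665 = -154/67 - 8665 = -580709/67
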